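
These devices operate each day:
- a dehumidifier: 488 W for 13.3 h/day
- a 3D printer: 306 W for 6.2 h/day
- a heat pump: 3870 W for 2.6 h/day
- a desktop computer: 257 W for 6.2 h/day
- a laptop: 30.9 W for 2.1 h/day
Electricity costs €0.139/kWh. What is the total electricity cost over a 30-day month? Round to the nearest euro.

dehumidifier: 488 W × 13.3 h × 30 d = 194,712 Wh = 194.7 kWh
3D printer: 306 W × 6.2 h × 30 d = 56,916 Wh = 56.92 kWh
heat pump: 3870 W × 2.6 h × 30 d = 301,860 Wh = 301.9 kWh
desktop computer: 257 W × 6.2 h × 30 d = 47,802 Wh = 47.8 kWh
laptop: 30.9 W × 2.1 h × 30 d = 1,947 Wh = 1.947 kWh
Total energy = 194.7 + 56.92 + 301.9 + 47.8 + 1.947 = 603.2 kWh
Cost = 603.2 kWh × €0.139 = €83.85 ≈ €84

€84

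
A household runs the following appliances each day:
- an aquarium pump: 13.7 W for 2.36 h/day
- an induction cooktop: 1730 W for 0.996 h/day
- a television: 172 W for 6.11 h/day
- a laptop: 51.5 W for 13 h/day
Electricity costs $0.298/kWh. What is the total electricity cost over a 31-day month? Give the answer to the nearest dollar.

aquarium pump: 13.7 W × 2.36 h × 31 d = 1,002 Wh = 1.002 kWh
induction cooktop: 1730 W × 0.996 h × 31 d = 53,415 Wh = 53.42 kWh
television: 172 W × 6.11 h × 31 d = 32,579 Wh = 32.58 kWh
laptop: 51.5 W × 13 h × 31 d = 20,754 Wh = 20.75 kWh
Total energy = 1.002 + 53.42 + 32.58 + 20.75 = 107.8 kWh
Cost = 107.8 kWh × $0.298 = $32.11 ≈ $32

$32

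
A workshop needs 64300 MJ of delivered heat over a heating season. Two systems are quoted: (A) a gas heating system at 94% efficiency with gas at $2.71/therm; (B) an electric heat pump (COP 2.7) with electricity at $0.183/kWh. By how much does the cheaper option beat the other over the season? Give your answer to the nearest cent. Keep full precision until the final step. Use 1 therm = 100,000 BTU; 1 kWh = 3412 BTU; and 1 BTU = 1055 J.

Heat load = 64300 MJ = 64,300,000,000 J / 1055 = 60,947,867 BTU
Gas: input = 60,947,867 / 0.94 = 64,838,157 BTU = 648.4 therm → 648.4 × $2.71 = $1,757.11
Heat pump: 60,947,867 BTU / 3412 = 17,860 kWh heat; / 2.7 = 6,616 kWh in → × $0.183 = $1,210.70
Difference = |$1,757.11 − $1,210.70| = $546.41

$546.41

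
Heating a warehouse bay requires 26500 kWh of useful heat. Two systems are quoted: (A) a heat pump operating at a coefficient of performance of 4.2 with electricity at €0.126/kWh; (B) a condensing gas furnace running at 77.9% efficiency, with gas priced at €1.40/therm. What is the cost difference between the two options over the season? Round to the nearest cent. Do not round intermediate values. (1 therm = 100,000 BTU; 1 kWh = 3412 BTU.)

€829.97

Heat load = 26500 kWh × 3412 = 90,418,000 BTU
Gas: input = 90,418,000 / 0.779 = 116,069,320 BTU = 1,161 therm → 1,161 × €1.40 = €1,624.97
Heat pump: 90,418,000 BTU / 3412 = 26,500 kWh heat; / 4.2 = 6,310 kWh in → × €0.126 = €795.00
Difference = |€1,624.97 − €795.00| = €829.97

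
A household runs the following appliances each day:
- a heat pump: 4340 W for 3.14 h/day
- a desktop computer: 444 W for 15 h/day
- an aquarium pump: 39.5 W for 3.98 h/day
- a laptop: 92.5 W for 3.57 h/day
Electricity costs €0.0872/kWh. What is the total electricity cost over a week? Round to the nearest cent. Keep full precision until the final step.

heat pump: 4340 W × 3.14 h × 7 d = 95,393 Wh = 95.39 kWh
desktop computer: 444 W × 15 h × 7 d = 46,620 Wh = 46.62 kWh
aquarium pump: 39.5 W × 3.98 h × 7 d = 1,100 Wh = 1.1 kWh
laptop: 92.5 W × 3.57 h × 7 d = 2,312 Wh = 2.312 kWh
Total energy = 95.39 + 46.62 + 1.1 + 2.312 = 145.4 kWh
Cost = 145.4 kWh × €0.0872 = €12.68

€12.68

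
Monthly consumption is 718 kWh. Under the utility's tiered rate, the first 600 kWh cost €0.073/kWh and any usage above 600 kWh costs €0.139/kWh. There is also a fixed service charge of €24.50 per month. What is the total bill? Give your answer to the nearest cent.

First 600 kWh × €0.073 = €43.80
Remaining 118 kWh × €0.139 = €16.40
Energy charge = €60.20; + service €24.50 = €84.70

€84.70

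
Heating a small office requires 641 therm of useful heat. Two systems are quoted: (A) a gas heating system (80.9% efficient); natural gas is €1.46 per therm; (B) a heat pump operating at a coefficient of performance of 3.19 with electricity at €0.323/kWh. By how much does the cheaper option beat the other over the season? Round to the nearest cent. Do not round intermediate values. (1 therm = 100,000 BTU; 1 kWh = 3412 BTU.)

€745.41

Heat load = 641 therm × 100,000 = 64,100,000 BTU
Gas: input = 64,100,000 / 0.809 = 79,233,622 BTU = 792.3 therm → 792.3 × €1.46 = €1,156.81
Heat pump: 64,100,000 BTU / 3412 = 18,790 kWh heat; / 3.19 = 5,889 kWh in → × €0.323 = €1,902.22
Difference = |€1,156.81 − €1,902.22| = €745.41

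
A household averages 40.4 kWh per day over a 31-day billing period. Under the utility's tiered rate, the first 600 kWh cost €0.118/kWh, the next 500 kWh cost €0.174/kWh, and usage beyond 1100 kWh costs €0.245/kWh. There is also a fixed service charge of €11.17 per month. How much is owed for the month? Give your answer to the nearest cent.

€206.31

Usage = 40.4 kWh/day × 31 days = 1252.4 kWh
First 600 kWh × €0.118 = €70.80
Next 500 kWh × €0.174 = €87.00
Remaining 152.4 kWh × €0.245 = €37.34
Energy charge = €195.14; + service €11.17 = €206.31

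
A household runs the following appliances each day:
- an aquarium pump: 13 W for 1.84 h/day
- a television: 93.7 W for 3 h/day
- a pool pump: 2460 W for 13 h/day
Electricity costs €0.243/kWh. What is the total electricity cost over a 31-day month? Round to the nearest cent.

aquarium pump: 13 W × 1.84 h × 31 d = 742 Wh = 0.7415 kWh
television: 93.7 W × 3 h × 31 d = 8,714 Wh = 8.714 kWh
pool pump: 2460 W × 13 h × 31 d = 991,380 Wh = 991.4 kWh
Total energy = 0.7415 + 8.714 + 991.4 = 1,001 kWh
Cost = 1,001 kWh × €0.243 = €243.20

€243.20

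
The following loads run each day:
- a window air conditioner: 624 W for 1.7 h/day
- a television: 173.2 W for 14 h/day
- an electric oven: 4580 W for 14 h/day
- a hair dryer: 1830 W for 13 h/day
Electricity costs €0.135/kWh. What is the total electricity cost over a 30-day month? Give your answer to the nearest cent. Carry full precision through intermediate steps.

window air conditioner: 624 W × 1.7 h × 30 d = 31,824 Wh = 31.82 kWh
television: 173.2 W × 14 h × 30 d = 72,744 Wh = 72.74 kWh
electric oven: 4580 W × 14 h × 30 d = 1,923,600 Wh = 1,924 kWh
hair dryer: 1830 W × 13 h × 30 d = 713,700 Wh = 713.7 kWh
Total energy = 31.82 + 72.74 + 1,924 + 713.7 = 2,742 kWh
Cost = 2,742 kWh × €0.135 = €370.15

€370.15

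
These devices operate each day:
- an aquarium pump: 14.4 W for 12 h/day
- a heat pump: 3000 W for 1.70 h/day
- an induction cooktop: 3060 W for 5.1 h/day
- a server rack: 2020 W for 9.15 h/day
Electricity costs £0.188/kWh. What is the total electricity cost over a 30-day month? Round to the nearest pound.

£222

aquarium pump: 14.4 W × 12 h × 30 d = 5,184 Wh = 5.184 kWh
heat pump: 3000 W × 1.70 h × 30 d = 153,000 Wh = 153 kWh
induction cooktop: 3060 W × 5.1 h × 30 d = 468,180 Wh = 468.2 kWh
server rack: 2020 W × 9.15 h × 30 d = 554,490 Wh = 554.5 kWh
Total energy = 5.184 + 153 + 468.2 + 554.5 = 1,181 kWh
Cost = 1,181 kWh × £0.188 = £222.00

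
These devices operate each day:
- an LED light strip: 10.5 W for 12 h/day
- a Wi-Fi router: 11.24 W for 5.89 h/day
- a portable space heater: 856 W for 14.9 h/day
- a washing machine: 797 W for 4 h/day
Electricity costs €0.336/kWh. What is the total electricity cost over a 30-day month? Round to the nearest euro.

€163

LED light strip: 10.5 W × 12 h × 30 d = 3,780 Wh = 3.78 kWh
Wi-Fi router: 11.24 W × 5.89 h × 30 d = 1,986 Wh = 1.986 kWh
portable space heater: 856 W × 14.9 h × 30 d = 382,632 Wh = 382.6 kWh
washing machine: 797 W × 4 h × 30 d = 95,640 Wh = 95.64 kWh
Total energy = 3.78 + 1.986 + 382.6 + 95.64 = 484 kWh
Cost = 484 kWh × €0.336 = €162.64 ≈ €163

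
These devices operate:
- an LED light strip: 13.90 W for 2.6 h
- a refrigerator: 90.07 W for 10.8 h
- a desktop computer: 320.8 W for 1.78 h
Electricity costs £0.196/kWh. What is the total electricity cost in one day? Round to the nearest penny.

£0.31

LED light strip: 13.90 W × 2.6 h = 36 Wh = 0.03614 kWh
refrigerator: 90.07 W × 10.8 h = 973 Wh = 0.9728 kWh
desktop computer: 320.8 W × 1.78 h = 571 Wh = 0.571 kWh
Total energy = 0.03614 + 0.9728 + 0.571 = 1.58 kWh
Cost = 1.58 kWh × £0.196 = £0.31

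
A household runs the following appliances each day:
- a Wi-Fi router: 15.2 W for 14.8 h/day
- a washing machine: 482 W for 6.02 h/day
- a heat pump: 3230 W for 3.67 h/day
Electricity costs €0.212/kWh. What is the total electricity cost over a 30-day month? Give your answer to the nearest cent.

Wi-Fi router: 15.2 W × 14.8 h × 30 d = 6,749 Wh = 6.749 kWh
washing machine: 482 W × 6.02 h × 30 d = 87,049 Wh = 87.05 kWh
heat pump: 3230 W × 3.67 h × 30 d = 355,623 Wh = 355.6 kWh
Total energy = 6.749 + 87.05 + 355.6 = 449.4 kWh
Cost = 449.4 kWh × €0.212 = €95.28

€95.28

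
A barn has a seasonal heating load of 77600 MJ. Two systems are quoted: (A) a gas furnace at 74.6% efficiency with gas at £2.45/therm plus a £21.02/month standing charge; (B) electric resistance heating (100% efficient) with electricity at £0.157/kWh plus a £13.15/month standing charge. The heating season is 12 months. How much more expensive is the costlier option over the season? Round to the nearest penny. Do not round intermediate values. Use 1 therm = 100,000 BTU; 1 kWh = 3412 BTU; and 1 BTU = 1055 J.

Heat load = 77600 MJ = 77,600,000,000 J / 1055 = 73,554,502 BTU
Gas: input = 73,554,502 / 0.746 = 98,598,529 BTU = 986 therm → 986 × £2.45 = £2,415.66; + 12 × £21.02 standing = £2,667.90
Electric: 73,554,502 BTU / 3412 = 21,560 kWh → × £0.157 = £3,384.54; + 12 × £13.15 standing = £3,542.34
Difference = |£2,667.90 − £3,542.34| = £874.44

£874.44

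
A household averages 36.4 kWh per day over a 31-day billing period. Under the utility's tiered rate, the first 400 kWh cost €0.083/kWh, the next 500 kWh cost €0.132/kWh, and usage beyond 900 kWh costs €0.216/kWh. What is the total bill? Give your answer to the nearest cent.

Usage = 36.4 kWh/day × 31 days = 1128.4 kWh
First 400 kWh × €0.083 = €33.20
Next 500 kWh × €0.132 = €66.00
Remaining 228.4 kWh × €0.216 = €49.33
Total = €148.53

€148.53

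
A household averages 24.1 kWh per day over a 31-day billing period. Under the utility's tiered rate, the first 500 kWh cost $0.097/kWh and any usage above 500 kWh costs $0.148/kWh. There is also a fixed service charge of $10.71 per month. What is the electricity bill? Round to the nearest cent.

$95.78

Usage = 24.1 kWh/day × 31 days = 747.1 kWh
First 500 kWh × $0.097 = $48.50
Remaining 247.1 kWh × $0.148 = $36.57
Energy charge = $85.07; + service $10.71 = $95.78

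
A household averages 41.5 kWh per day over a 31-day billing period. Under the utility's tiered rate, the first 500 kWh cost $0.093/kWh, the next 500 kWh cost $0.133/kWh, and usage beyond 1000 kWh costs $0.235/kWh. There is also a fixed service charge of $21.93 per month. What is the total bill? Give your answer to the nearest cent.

$202.26

Usage = 41.5 kWh/day × 31 days = 1286.5 kWh
First 500 kWh × $0.093 = $46.50
Next 500 kWh × $0.133 = $66.50
Remaining 286.5 kWh × $0.235 = $67.33
Energy charge = $180.33; + service $21.93 = $202.26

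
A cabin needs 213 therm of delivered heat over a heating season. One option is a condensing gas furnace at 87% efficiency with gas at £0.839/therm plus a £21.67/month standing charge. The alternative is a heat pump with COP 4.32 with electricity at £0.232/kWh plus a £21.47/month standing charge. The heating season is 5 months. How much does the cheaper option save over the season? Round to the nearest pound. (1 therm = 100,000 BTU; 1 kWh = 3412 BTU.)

£129

Heat load = 213 therm × 100,000 = 21,300,000 BTU
Gas: input = 21,300,000 / 0.87 = 24,482,759 BTU = 244.8 therm → 244.8 × £0.839 = £205.41; + 5 × £21.67 standing = £313.76
Heat pump: 21,300,000 BTU / 3412 = 6,243 kWh heat; / 4.32 = 1,445 kWh in → × £0.232 = £335.25; + 5 × £21.47 standing = £442.60
Difference = |£313.76 − £442.60| = £128.84 ≈ £129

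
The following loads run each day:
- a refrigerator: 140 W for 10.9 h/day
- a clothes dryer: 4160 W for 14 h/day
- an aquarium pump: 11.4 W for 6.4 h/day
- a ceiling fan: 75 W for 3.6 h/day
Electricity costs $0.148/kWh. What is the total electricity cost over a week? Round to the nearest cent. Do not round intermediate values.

refrigerator: 140 W × 10.9 h × 7 d = 10,682 Wh = 10.68 kWh
clothes dryer: 4160 W × 14 h × 7 d = 407,680 Wh = 407.7 kWh
aquarium pump: 11.4 W × 6.4 h × 7 d = 511 Wh = 0.5107 kWh
ceiling fan: 75 W × 3.6 h × 7 d = 1,890 Wh = 1.89 kWh
Total energy = 10.68 + 407.7 + 0.5107 + 1.89 = 420.8 kWh
Cost = 420.8 kWh × $0.148 = $62.27

$62.27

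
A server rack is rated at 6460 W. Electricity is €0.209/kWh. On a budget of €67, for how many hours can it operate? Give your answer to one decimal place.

Energy budget = €67 / €0.209 per kWh = 320.6 kWh = 320,574 Wh
Runtime = 320,574 Wh / 6460 W = 49.62 h

49.6 h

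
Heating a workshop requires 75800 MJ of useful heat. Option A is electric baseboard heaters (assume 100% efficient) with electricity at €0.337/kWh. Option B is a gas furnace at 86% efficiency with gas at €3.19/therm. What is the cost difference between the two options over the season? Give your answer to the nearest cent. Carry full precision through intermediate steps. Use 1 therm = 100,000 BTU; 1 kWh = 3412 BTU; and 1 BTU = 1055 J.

€4431.32

Heat load = 75800 MJ = 75,800,000,000 J / 1055 = 71,848,341 BTU
Gas: input = 71,848,341 / 0.86 = 83,544,583 BTU = 835.4 therm → 835.4 × €3.19 = €2,665.07
Electric: 71,848,341 BTU / 3412 = 21,060 kWh → × €0.337 = €7,096.39
Difference = |€2,665.07 − €7,096.39| = €4,431.32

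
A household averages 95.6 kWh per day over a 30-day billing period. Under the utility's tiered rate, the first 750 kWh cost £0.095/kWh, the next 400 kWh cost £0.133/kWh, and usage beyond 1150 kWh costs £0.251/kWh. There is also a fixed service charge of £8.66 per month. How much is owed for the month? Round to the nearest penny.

£564.33

Usage = 95.6 kWh/day × 30 days = 2868 kWh
First 750 kWh × £0.095 = £71.25
Next 400 kWh × £0.133 = £53.20
Remaining 1718 kWh × £0.251 = £431.22
Energy charge = £555.67; + service £8.66 = £564.33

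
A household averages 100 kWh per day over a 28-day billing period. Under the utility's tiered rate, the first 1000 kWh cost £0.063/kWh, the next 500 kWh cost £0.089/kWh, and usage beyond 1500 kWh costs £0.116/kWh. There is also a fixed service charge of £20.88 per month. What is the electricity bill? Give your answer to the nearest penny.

£279.18

Usage = 100 kWh/day × 28 days = 2800 kWh
First 1000 kWh × £0.063 = £63.00
Next 500 kWh × £0.089 = £44.50
Remaining 1300 kWh × £0.116 = £150.80
Energy charge = £258.30; + service £20.88 = £279.18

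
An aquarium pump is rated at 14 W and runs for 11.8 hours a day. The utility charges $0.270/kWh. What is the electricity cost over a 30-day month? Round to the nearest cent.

Energy = 14 W × 11.8 h/day × 30 days = 4,956 Wh = 4.956 kWh
Cost = 4.956 kWh × $0.270/kWh = $1.34

$1.34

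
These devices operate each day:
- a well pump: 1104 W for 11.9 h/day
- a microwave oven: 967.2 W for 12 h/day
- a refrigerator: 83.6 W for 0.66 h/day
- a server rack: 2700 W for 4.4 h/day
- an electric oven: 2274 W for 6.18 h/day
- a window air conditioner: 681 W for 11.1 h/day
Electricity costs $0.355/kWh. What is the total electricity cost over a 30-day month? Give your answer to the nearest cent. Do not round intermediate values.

$620.81

well pump: 1104 W × 11.9 h × 30 d = 394,128 Wh = 394.1 kWh
microwave oven: 967.2 W × 12 h × 30 d = 348,192 Wh = 348.2 kWh
refrigerator: 83.6 W × 0.66 h × 30 d = 1,655 Wh = 1.655 kWh
server rack: 2700 W × 4.4 h × 30 d = 356,400 Wh = 356.4 kWh
electric oven: 2274 W × 6.18 h × 30 d = 421,600 Wh = 421.6 kWh
window air conditioner: 681 W × 11.1 h × 30 d = 226,773 Wh = 226.8 kWh
Total energy = 394.1 + 348.2 + 1.655 + 356.4 + 421.6 + 226.8 = 1,749 kWh
Cost = 1,749 kWh × $0.355 = $620.81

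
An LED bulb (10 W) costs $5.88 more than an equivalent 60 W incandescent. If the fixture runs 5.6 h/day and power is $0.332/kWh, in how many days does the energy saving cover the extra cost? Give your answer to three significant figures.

63.3 days

Power saved = 60 − 10 = 50 W
Daily energy saved = 50 W × 5.6 h = 280 Wh = 0.28 kWh
Daily savings = 0.28 × $0.332 = $0.0930
Payback = $5.88 / $0.0930 per day = 63.25 days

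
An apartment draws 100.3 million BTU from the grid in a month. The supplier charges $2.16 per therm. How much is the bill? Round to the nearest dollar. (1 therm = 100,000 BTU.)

100.3 million BTU × (10 therm/million BTU) = 1,003 therm
Cost = 1,003 therm × $2.16/therm = $2,166.48 ≈ $2166

$2166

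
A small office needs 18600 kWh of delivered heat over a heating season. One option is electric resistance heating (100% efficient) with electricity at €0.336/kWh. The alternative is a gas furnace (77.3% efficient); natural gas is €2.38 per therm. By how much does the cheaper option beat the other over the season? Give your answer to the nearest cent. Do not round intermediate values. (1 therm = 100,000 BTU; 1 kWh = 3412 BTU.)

Heat load = 18600 kWh × 3412 = 63,463,200 BTU
Gas: input = 63,463,200 / 0.773 = 82,099,871 BTU = 821 therm → 821 × €2.38 = €1,953.98
Electric: 63,463,200 BTU / 3412 = 18,600 kWh → × €0.336 = €6,249.60
Difference = |€1,953.98 − €6,249.60| = €4,295.62

€4295.62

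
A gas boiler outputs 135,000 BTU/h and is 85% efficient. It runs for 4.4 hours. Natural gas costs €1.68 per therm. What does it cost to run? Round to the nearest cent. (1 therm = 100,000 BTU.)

€11.74

Heat delivered = 135,000 BTU/h × 4.4 h = 594,000 BTU
Gas input = 594,000 / 0.850 = 698,824 BTU
= 698,824 / 100,000 = 6.988 therm
Cost = 6.988 × €1.68/therm = €11.74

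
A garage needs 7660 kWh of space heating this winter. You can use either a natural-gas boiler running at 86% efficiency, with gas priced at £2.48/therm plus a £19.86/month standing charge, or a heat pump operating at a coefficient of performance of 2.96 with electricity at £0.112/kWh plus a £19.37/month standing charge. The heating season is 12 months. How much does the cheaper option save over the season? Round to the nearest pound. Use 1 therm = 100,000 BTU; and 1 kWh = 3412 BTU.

Heat load = 7660 kWh × 3412 = 26,135,920 BTU
Gas: input = 26,135,920 / 0.86 = 30,390,605 BTU = 303.9 therm → 303.9 × £2.48 = £753.69; + 12 × £19.86 standing = £992.01
Heat pump: 26,135,920 BTU / 3412 = 7,660 kWh heat; / 2.96 = 2,588 kWh in → × £0.112 = £289.84; + 12 × £19.37 standing = £522.28
Difference = |£992.01 − £522.28| = £469.73 ≈ £470

£470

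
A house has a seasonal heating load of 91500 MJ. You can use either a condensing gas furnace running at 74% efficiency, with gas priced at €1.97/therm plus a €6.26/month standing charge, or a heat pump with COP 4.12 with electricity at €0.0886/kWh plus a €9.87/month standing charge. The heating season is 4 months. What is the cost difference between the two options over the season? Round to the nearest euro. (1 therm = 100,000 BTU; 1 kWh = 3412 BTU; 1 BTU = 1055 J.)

Heat load = 91500 MJ = 91,500,000,000 J / 1055 = 86,729,858 BTU
Gas: input = 86,729,858 / 0.740 = 117,202,511 BTU = 1,172 therm → 1,172 × €1.97 = €2,308.89; + 4 × €6.26 standing = €2,333.93
Heat pump: 86,729,858 BTU / 3412 = 25,420 kWh heat; / 4.12 = 6,170 kWh in → × €0.0886 = €546.63; + 4 × €9.87 standing = €586.11
Difference = |€2,333.93 − €586.11| = €1,747.82 ≈ €1748

€1748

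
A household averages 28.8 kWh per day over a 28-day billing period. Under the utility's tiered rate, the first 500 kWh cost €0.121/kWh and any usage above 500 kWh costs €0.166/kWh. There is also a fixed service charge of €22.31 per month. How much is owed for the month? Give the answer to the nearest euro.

Usage = 28.8 kWh/day × 28 days = 806.4 kWh
First 500 kWh × €0.121 = €60.50
Remaining 306.4 kWh × €0.166 = €50.86
Energy charge = €111.36; + service €22.31 = €133.67 ≈ €134

€134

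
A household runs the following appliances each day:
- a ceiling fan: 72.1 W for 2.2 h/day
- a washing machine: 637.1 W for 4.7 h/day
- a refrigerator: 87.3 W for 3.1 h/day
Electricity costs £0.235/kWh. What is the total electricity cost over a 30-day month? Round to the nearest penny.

ceiling fan: 72.1 W × 2.2 h × 30 d = 4,759 Wh = 4.759 kWh
washing machine: 637.1 W × 4.7 h × 30 d = 89,831 Wh = 89.83 kWh
refrigerator: 87.3 W × 3.1 h × 30 d = 8,119 Wh = 8.119 kWh
Total energy = 4.759 + 89.83 + 8.119 = 102.7 kWh
Cost = 102.7 kWh × £0.235 = £24.14

£24.14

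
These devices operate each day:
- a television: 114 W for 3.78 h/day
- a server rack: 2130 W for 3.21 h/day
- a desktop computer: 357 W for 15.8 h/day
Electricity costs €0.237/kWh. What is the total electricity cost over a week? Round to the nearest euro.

television: 114 W × 3.78 h × 7 d = 3,016 Wh = 3.016 kWh
server rack: 2130 W × 3.21 h × 7 d = 47,861 Wh = 47.86 kWh
desktop computer: 357 W × 15.8 h × 7 d = 39,484 Wh = 39.48 kWh
Total energy = 3.016 + 47.86 + 39.48 = 90.36 kWh
Cost = 90.36 kWh × €0.237 = €21.42 ≈ €21

€21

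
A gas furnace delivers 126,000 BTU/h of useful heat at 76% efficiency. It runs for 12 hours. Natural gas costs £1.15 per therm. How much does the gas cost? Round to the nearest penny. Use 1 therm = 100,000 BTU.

£22.88

Heat delivered = 126,000 BTU/h × 12 h = 1,512,000 BTU
Gas input = 1,512,000 / 0.76 = 1,989,474 BTU
= 1,989,474 / 100,000 = 19.89 therm
Cost = 19.89 × £1.15/therm = £22.88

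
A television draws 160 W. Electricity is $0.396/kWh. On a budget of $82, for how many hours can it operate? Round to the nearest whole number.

Energy budget = $82 / $0.396 per kWh = 207.1 kWh = 207,071 Wh
Runtime = 207,071 Wh / 160 W = 1,294 h

1294 h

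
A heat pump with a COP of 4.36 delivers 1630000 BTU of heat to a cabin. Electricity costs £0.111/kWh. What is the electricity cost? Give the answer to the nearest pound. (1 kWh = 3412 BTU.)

£12

Heat delivered = 1,630,000 BTU / 3412 = 477.7 kWh
Electrical input = 477.7 kWh / 4.36 = 109.6 kWh
Cost = 109.6 × £0.111/kWh = £12.16 ≈ £12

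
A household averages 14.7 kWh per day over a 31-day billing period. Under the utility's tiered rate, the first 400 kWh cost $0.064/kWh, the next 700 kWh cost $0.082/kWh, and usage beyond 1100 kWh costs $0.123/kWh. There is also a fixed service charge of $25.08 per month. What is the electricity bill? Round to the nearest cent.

Usage = 14.7 kWh/day × 31 days = 455.7 kWh
First 400 kWh × $0.064 = $25.60
Next 55.7 kWh × $0.082 = $4.57
Remaining tier: 0 kWh (not reached)
Energy charge = $30.17; + service $25.08 = $55.25

$55.25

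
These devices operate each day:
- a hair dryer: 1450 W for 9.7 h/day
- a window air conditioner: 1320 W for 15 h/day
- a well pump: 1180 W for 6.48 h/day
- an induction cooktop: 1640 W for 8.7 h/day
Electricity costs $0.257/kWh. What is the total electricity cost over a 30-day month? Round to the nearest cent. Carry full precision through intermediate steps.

hair dryer: 1450 W × 9.7 h × 30 d = 421,950 Wh = 421.9 kWh
window air conditioner: 1320 W × 15 h × 30 d = 594,000 Wh = 594 kWh
well pump: 1180 W × 6.48 h × 30 d = 229,392 Wh = 229.4 kWh
induction cooktop: 1640 W × 8.7 h × 30 d = 428,040 Wh = 428 kWh
Total energy = 421.9 + 594 + 229.4 + 428 = 1,673 kWh
Cost = 1,673 kWh × $0.257 = $430.06

$430.06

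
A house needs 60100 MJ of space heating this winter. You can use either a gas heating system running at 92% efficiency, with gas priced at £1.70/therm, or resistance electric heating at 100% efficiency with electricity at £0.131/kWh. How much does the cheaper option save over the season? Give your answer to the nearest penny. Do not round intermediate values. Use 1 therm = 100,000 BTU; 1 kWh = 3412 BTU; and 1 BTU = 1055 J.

£1134.53

Heat load = 60100 MJ = 60,100,000,000 J / 1055 = 56,966,825 BTU
Gas: input = 56,966,825 / 0.92 = 61,920,462 BTU = 619.2 therm → 619.2 × £1.70 = £1,052.65
Electric: 56,966,825 BTU / 3412 = 16,700 kWh → × £0.131 = £2,187.18
Difference = |£1,052.65 − £2,187.18| = £1,134.53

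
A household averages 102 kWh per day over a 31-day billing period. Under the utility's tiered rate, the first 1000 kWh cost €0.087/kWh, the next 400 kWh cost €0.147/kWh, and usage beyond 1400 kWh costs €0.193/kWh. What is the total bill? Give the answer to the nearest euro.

Usage = 102 kWh/day × 31 days = 3162 kWh
First 1000 kWh × €0.087 = €87.00
Next 400 kWh × €0.147 = €58.80
Remaining 1762 kWh × €0.193 = €340.07
Total = €485.87 ≈ €486

€486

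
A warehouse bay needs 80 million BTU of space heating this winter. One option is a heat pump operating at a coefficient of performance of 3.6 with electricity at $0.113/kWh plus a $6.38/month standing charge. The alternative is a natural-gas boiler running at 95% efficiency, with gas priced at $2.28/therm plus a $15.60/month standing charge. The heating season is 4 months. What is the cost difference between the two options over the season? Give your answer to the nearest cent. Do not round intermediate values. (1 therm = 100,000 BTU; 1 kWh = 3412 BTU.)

Heat load = 80 × 10⁶ BTU = 80,000,000 BTU
Gas: input = 80,000,000 / 0.95 = 84,210,526 BTU = 842.1 therm → 842.1 × $2.28 = $1,920.00; + 4 × $15.60 standing = $1,982.40
Heat pump: 80,000,000 BTU / 3412 = 23,450 kWh heat; / 3.6 = 6,513 kWh in → × $0.113 = $735.96; + 4 × $6.38 standing = $761.48
Difference = |$1,982.40 − $761.48| = $1,220.92

$1220.92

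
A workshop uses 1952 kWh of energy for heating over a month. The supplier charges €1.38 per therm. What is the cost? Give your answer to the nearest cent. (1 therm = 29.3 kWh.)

€91.94

1952 kWh × (0.03413 therm/kWh) = 66.62 therm
Cost = 66.62 therm × €1.38/therm = €91.94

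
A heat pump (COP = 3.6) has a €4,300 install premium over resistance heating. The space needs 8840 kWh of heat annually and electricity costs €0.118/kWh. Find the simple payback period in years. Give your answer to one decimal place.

5.7 years

Resistance: 8840 kWh × €0.118 = €1,043.12/yr
Heat pump: 8840 / 3.6 = 2456 kWh in → × €0.118 = €289.76/yr
Annual savings = €753.36
Payback = €4,300 / €753.36 = 5.71 years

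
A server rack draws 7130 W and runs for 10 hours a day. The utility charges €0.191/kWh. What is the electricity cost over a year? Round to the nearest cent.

Energy = 7130 W × 10 h/day × 365 days = 26,024,500 Wh = 26,020 kWh
Cost = 26,020 kWh × €0.191/kWh = €4,970.68

€4970.68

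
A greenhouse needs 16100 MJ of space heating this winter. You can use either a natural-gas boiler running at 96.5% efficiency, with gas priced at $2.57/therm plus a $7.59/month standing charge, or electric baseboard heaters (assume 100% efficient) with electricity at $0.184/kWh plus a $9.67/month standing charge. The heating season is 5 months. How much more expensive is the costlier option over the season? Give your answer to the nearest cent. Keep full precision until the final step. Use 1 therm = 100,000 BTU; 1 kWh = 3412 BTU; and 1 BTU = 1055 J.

$426.94

Heat load = 16100 MJ = 16,100,000,000 J / 1055 = 15,260,664 BTU
Gas: input = 15,260,664 / 0.965 = 15,814,159 BTU = 158.1 therm → 158.1 × $2.57 = $406.42; + 5 × $7.59 standing = $444.37
Electric: 15,260,664 BTU / 3412 = 4,473 kWh → × $0.184 = $822.97; + 5 × $9.67 standing = $871.32
Difference = |$444.37 − $871.32| = $426.94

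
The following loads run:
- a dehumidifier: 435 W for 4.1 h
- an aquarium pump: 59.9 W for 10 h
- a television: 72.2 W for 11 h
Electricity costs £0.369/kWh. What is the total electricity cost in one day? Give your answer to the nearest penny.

dehumidifier: 435 W × 4.1 h = 1,783 Wh = 1.783 kWh
aquarium pump: 59.9 W × 10 h = 599 Wh = 0.599 kWh
television: 72.2 W × 11 h = 794 Wh = 0.7942 kWh
Total energy = 1.783 + 0.599 + 0.7942 = 3.177 kWh
Cost = 3.177 kWh × £0.369 = £1.17

£1.17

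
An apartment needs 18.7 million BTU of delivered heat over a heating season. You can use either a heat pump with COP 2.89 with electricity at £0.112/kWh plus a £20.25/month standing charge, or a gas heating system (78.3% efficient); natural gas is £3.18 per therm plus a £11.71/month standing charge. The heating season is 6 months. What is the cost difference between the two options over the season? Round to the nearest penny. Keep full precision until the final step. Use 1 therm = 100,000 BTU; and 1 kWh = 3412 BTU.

£495.82

Heat load = 18.7 × 10⁶ BTU = 18,700,000 BTU
Gas: input = 18,700,000 / 0.783 = 23,882,503 BTU = 238.8 therm → 238.8 × £3.18 = £759.46; + 6 × £11.71 standing = £829.72
Heat pump: 18,700,000 BTU / 3412 = 5,481 kWh heat; / 2.89 = 1,896 kWh in → × £0.112 = £212.40; + 6 × £20.25 standing = £333.90
Difference = |£829.72 − £333.90| = £495.82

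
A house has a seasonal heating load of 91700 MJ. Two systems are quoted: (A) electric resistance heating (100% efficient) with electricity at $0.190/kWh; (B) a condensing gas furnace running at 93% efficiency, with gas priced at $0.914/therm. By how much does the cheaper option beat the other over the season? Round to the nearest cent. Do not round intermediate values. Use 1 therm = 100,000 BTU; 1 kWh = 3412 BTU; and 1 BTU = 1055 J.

$3985.94

Heat load = 91700 MJ = 91,700,000,000 J / 1055 = 86,919,431 BTU
Gas: input = 86,919,431 / 0.93 = 93,461,754 BTU = 934.6 therm → 934.6 × $0.914 = $854.24
Electric: 86,919,431 BTU / 3412 = 25,470 kWh → × $0.190 = $4,840.18
Difference = |$854.24 − $4,840.18| = $3,985.94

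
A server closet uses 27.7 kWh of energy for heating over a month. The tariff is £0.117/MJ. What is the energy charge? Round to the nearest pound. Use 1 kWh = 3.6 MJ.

£12

27.7 kWh × (3.6 MJ/kWh) = 99.72 MJ
Cost = 99.72 MJ × £0.117/MJ = £11.67 ≈ £12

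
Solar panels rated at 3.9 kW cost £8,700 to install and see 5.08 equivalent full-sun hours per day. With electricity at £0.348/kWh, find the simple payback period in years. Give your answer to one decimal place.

3.5 years

Daily generation = 3.9 kW × 5.08 h = 19.81 kWh
Annual generation = 19.81 × 365 = 7231.4 kWh
Annual savings = 7231.4 × £0.348 = £2,516.52
Payback = £8,700 / £2,516.52 = 3.46 years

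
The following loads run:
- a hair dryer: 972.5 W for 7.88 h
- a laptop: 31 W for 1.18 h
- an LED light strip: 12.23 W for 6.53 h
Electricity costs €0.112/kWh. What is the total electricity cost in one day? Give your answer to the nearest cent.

€0.87

hair dryer: 972.5 W × 7.88 h = 7,663 Wh = 7.663 kWh
laptop: 31 W × 1.18 h = 37 Wh = 0.03658 kWh
LED light strip: 12.23 W × 6.53 h = 80 Wh = 0.07986 kWh
Total energy = 7.663 + 0.03658 + 0.07986 = 7.78 kWh
Cost = 7.78 kWh × €0.112 = €0.87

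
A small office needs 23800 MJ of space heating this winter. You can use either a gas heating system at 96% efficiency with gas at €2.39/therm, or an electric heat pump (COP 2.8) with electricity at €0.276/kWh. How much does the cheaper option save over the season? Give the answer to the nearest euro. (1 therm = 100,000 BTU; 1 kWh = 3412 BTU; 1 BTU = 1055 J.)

€90

Heat load = 23800 MJ = 23,800,000,000 J / 1055 = 22,559,242 BTU
Gas: input = 22,559,242 / 0.96 = 23,499,210 BTU = 235 therm → 235 × €2.39 = €561.63
Heat pump: 22,559,242 BTU / 3412 = 6,612 kWh heat; / 2.8 = 2,361 kWh in → × €0.276 = €651.73
Difference = |€561.63 − €651.73| = €90.10 ≈ €90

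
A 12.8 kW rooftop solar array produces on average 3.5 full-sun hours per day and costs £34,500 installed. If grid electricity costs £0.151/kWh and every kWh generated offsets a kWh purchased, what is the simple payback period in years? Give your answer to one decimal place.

14.0 years

Daily generation = 12.8 kW × 3.5 h = 44.8 kWh
Annual generation = 44.8 × 365 = 16352 kWh
Annual savings = 16352 × £0.151 = £2,469.15
Payback = £34,500 / £2,469.15 = 14 years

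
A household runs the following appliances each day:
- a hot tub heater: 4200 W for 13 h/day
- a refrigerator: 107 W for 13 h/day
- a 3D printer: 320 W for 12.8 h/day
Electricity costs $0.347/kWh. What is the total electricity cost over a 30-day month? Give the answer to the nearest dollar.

hot tub heater: 4200 W × 13 h × 30 d = 1,638,000 Wh = 1,638 kWh
refrigerator: 107 W × 13 h × 30 d = 41,730 Wh = 41.73 kWh
3D printer: 320 W × 12.8 h × 30 d = 122,880 Wh = 122.9 kWh
Total energy = 1,638 + 41.73 + 122.9 = 1,803 kWh
Cost = 1,803 kWh × $0.347 = $625.51 ≈ $626

$626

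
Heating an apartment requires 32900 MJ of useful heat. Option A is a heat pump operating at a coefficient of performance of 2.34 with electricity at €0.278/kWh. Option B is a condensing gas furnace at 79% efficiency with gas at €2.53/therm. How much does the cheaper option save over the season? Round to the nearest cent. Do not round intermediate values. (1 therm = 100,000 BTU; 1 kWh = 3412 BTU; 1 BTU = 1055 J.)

€87.13

Heat load = 32900 MJ = 32,900,000,000 J / 1055 = 31,184,834 BTU
Gas: input = 31,184,834 / 0.79 = 39,474,474 BTU = 394.7 therm → 394.7 × €2.53 = €998.70
Heat pump: 31,184,834 BTU / 3412 = 9,140 kWh heat; / 2.34 = 3,906 kWh in → × €0.278 = €1,085.83
Difference = |€998.70 − €1,085.83| = €87.13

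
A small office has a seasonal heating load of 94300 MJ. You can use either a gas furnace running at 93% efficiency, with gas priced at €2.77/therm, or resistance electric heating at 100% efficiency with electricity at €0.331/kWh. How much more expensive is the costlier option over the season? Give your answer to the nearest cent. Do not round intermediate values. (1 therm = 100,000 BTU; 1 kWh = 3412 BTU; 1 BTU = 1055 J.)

Heat load = 94300 MJ = 94,300,000,000 J / 1055 = 89,383,886 BTU
Gas: input = 89,383,886 / 0.93 = 96,111,706 BTU = 961.1 therm → 961.1 × €2.77 = €2,662.29
Electric: 89,383,886 BTU / 3412 = 26,200 kWh → × €0.331 = €8,671.18
Difference = |€2,662.29 − €8,671.18| = €6,008.89

€6008.89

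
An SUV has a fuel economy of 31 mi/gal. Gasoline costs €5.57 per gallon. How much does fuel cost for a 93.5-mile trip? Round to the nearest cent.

€16.80

Fuel = 93.5 mi / 31 mpg = 3.016 gal
Cost = 3.016 gal × €5.57/gal = €16.80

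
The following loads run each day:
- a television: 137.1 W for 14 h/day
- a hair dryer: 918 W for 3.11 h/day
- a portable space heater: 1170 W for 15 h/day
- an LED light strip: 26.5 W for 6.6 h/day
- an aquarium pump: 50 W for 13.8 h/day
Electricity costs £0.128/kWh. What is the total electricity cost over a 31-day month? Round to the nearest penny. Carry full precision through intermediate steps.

£92.02

television: 137.1 W × 14 h × 31 d = 59,501 Wh = 59.5 kWh
hair dryer: 918 W × 3.11 h × 31 d = 88,504 Wh = 88.5 kWh
portable space heater: 1170 W × 15 h × 31 d = 544,050 Wh = 544 kWh
LED light strip: 26.5 W × 6.6 h × 31 d = 5,422 Wh = 5.422 kWh
aquarium pump: 50 W × 13.8 h × 31 d = 21,390 Wh = 21.39 kWh
Total energy = 59.5 + 88.5 + 544 + 5.422 + 21.39 = 718.9 kWh
Cost = 718.9 kWh × £0.128 = £92.02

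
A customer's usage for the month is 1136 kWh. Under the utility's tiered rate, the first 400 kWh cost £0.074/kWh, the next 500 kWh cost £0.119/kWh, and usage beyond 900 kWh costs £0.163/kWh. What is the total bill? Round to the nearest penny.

First 400 kWh × £0.074 = £29.60
Next 500 kWh × £0.119 = £59.50
Remaining 236 kWh × £0.163 = £38.47
Total = £127.57

£127.57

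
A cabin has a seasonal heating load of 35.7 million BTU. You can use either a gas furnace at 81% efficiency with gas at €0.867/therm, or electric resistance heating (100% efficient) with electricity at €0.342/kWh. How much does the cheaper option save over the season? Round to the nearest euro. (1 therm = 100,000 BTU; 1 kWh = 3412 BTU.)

Heat load = 35.7 × 10⁶ BTU = 35,700,000 BTU
Gas: input = 35,700,000 / 0.810 = 44,074,074 BTU = 440.7 therm → 440.7 × €0.867 = €382.12
Electric: 35,700,000 BTU / 3412 = 10,460 kWh → × €0.342 = €3,578.37
Difference = |€382.12 − €3,578.37| = €3,196.25 ≈ €3196

€3196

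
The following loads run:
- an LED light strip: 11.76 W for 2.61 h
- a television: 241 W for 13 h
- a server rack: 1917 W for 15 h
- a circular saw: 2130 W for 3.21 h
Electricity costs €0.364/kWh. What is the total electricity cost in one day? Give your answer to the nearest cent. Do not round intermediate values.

LED light strip: 11.76 W × 2.61 h = 31 Wh = 0.03069 kWh
television: 241 W × 13 h = 3,133 Wh = 3.133 kWh
server rack: 1917 W × 15 h = 28,755 Wh = 28.75 kWh
circular saw: 2130 W × 3.21 h = 6,837 Wh = 6.837 kWh
Total energy = 0.03069 + 3.133 + 28.75 + 6.837 = 38.76 kWh
Cost = 38.76 kWh × €0.364 = €14.11

€14.11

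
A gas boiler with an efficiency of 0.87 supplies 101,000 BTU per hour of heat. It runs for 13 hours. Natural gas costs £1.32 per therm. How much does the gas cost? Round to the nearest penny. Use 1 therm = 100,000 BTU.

Heat delivered = 101,000 BTU/h × 13 h = 1,313,000 BTU
Gas input = 1,313,000 / 0.87 = 1,509,195 BTU
= 1,509,195 / 100,000 = 15.09 therm
Cost = 15.09 × £1.32/therm = £19.92

£19.92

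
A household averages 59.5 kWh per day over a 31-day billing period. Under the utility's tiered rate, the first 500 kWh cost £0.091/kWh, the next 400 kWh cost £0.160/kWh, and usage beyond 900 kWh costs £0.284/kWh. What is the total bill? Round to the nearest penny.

Usage = 59.5 kWh/day × 31 days = 1844.5 kWh
First 500 kWh × £0.091 = £45.50
Next 400 kWh × £0.160 = £64.00
Remaining 944.5 kWh × £0.284 = £268.24
Total = £377.74

£377.74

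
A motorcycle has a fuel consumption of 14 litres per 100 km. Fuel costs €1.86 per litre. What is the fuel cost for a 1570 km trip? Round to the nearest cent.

€408.83

Fuel = 14 L/100 km × 1570 km / 100 = 219.8 L
Cost = 219.8 L × €1.86/L = €408.83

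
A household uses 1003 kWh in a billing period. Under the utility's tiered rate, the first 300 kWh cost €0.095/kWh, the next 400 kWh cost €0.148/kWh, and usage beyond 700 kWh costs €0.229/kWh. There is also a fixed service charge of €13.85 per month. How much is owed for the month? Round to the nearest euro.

First 300 kWh × €0.095 = €28.50
Next 400 kWh × €0.148 = €59.20
Remaining 303 kWh × €0.229 = €69.39
Energy charge = €157.09; + service €13.85 = €170.94 ≈ €171

€171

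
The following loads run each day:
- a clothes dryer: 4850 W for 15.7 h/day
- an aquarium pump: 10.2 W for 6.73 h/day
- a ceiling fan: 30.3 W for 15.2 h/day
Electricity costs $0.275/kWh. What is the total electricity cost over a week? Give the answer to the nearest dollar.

$148

clothes dryer: 4850 W × 15.7 h × 7 d = 533,015 Wh = 533 kWh
aquarium pump: 10.2 W × 6.73 h × 7 d = 481 Wh = 0.4805 kWh
ceiling fan: 30.3 W × 15.2 h × 7 d = 3,224 Wh = 3.224 kWh
Total energy = 533 + 0.4805 + 3.224 = 536.7 kWh
Cost = 536.7 kWh × $0.275 = $147.60 ≈ $148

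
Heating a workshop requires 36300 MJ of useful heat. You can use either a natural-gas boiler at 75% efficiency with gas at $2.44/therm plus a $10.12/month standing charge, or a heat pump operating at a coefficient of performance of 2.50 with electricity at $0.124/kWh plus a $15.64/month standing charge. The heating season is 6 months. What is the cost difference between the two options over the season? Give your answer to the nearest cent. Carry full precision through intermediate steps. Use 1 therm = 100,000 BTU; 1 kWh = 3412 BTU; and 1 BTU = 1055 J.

$586.09

Heat load = 36300 MJ = 36,300,000,000 J / 1055 = 34,407,583 BTU
Gas: input = 34,407,583 / 0.75 = 45,876,777 BTU = 458.8 therm → 458.8 × $2.44 = $1,119.39; + 6 × $10.12 standing = $1,180.11
Heat pump: 34,407,583 BTU / 3412 = 10,080 kWh heat; / 2.50 = 4,034 kWh in → × $0.124 = $500.18; + 6 × $15.64 standing = $594.02
Difference = |$1,180.11 − $594.02| = $586.09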